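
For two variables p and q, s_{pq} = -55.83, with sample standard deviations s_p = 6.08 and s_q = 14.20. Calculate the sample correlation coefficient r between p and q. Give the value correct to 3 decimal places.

-0.647

r = Cov(p,q) / (s_p · s_q) = -55.83 / (6.08 × 14.20)
  = -55.83 / 86.3360 ≈ -0.647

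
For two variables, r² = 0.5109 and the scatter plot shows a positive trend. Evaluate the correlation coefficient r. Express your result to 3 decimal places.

0.715

|r| = √0.5109 = 0.715
The association is positive, so r = 0.715.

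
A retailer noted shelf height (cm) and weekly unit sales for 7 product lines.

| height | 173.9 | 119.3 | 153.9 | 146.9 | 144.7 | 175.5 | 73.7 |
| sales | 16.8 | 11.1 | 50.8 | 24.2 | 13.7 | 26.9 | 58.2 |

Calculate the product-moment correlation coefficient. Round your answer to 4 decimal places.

-0.4723

n = 7, Σx = 987.9, Σy = 201.7, Σx² = 146908.55, Σy² = 7870.27, Σxy = 26611.53
nΣxy − ΣxΣy = 186280.71 − 199259.43 = -12978.72
nΣx² − (Σx)² = 1028359.85 − 975946.41 = 52413.44; nΣy² − (Σy)² = 55091.89 − 40682.89 = 14409
r = -12978.72 / √(52413.44 × 14409) = -12978.72 / 27481.3620 ≈ -0.4723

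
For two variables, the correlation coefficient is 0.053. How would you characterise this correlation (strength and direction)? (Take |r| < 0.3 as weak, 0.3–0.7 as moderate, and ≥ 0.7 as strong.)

weak positive

r = 0.053 > 0 so the relationship is positive.
|r| = 0.053, which falls in the weak range.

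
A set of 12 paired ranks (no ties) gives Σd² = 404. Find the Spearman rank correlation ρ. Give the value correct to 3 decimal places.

ρ = 1 − 6Σd² / [n(n²−1)] = 1 − 6×404 / (12×143)
  = 1 − 2424/1716 = 1 − 1.4126 ≈ -0.413

-0.413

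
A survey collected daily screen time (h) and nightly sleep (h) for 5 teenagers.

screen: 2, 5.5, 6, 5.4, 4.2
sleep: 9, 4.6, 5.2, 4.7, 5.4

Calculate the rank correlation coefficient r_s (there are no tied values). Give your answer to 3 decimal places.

Rank screen: 1, 4, 5, 3, 2
Rank sleep: 5, 1, 3, 2, 4
d = rank(screen) − rank(sleep): -4, 3, 2, 1, -2; Σd² = 34
ρ = 1 − 6Σd² / [n(n²−1)] = 1 − 6×34 / (5×24) = 1 − 204/120 ≈ -0.700

-0.700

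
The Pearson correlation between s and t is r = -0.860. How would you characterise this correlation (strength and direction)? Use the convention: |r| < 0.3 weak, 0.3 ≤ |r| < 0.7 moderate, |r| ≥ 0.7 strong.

r = -0.860 < 0 so the relationship is negative.
|r| = 0.860, which falls in the strong range.

strong negative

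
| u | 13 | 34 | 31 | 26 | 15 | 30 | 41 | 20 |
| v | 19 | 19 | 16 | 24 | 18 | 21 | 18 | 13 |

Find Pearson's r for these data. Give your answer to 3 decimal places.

n = 8, Σu = 210, Σv = 148, Σu² = 6168, Σv² = 2812, Σuv = 3911
nΣuv − ΣuΣv = 31288 − 31080 = 208
nΣu² − (Σu)² = 49344 − 44100 = 5244; nΣv² − (Σv)² = 22496 − 21904 = 592
r = 208 / √(5244 × 592) = 208 / 1761.9444 ≈ 0.118

0.118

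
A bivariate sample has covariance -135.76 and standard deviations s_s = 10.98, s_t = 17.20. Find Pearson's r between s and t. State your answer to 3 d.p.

r = Cov(s,t) / (s_s · s_t) = -135.76 / (10.98 × 17.20)
  = -135.76 / 188.8560 ≈ -0.719

-0.719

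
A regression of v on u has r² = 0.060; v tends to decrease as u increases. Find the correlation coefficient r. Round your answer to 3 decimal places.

|r| = √0.060 = 0.245
The association is negative, so r = −0.245.

-0.245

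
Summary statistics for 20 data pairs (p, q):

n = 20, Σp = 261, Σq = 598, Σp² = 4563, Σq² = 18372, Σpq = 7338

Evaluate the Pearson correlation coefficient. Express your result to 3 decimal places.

-0.618

r = (nΣpq − ΣpΣq) / √[(nΣp² − (Σp)²)(nΣq² − (Σq)²)]
Numerator: 20×7338 − 261×598 = -9318
Denominator: √[(91260 − 68121)(367440 − 357604)] = √[23139 × 9836] = 15086.2588
r = -9318 / 15086.2588 ≈ -0.618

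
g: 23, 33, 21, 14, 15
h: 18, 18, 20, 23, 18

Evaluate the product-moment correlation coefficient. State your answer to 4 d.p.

-0.5445

n = 5, Σg = 106, Σh = 97, Σg² = 2480, Σh² = 1901, Σgh = 2020
nΣgh − ΣgΣh = 10100 − 10282 = -182
nΣg² − (Σg)² = 12400 − 11236 = 1164; nΣh² − (Σh)² = 9505 − 9409 = 96
r = -182 / √(1164 × 96) = -182 / 334.2813 ≈ -0.5445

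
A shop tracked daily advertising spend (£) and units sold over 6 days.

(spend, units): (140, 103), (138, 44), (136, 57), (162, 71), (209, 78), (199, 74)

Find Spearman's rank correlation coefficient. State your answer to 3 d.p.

0.600

Rank spend: 3, 2, 1, 4, 6, 5
Rank units: 6, 1, 2, 3, 5, 4
d = rank(spend) − rank(units): -3, 1, -1, 1, 1, 1; Σd² = 14
ρ = 1 − 6Σd² / [n(n²−1)] = 1 − 6×14 / (6×35) = 1 − 84/210 ≈ 0.600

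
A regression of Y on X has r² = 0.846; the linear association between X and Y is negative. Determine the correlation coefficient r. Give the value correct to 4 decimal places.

-0.9198

|r| = √0.846 = 0.9198
The association is negative, so r = −0.9198.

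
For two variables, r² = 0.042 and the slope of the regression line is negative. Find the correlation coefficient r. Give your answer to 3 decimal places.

|r| = √0.042 = 0.205
The association is negative, so r = −0.205.

-0.205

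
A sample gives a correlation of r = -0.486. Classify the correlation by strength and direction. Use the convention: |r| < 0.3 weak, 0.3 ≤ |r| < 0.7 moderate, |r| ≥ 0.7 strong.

moderate negative

r = -0.486 < 0 so the relationship is negative.
|r| = 0.486, which falls in the moderate range.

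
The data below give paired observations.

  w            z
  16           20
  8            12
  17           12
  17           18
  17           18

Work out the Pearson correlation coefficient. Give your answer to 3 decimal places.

n = 5, Σw = 75, Σz = 80, Σw² = 1187, Σz² = 1336, Σwz = 1232
nΣwz − ΣwΣz = 6160 − 6000 = 160
nΣw² − (Σw)² = 5935 − 5625 = 310; nΣz² − (Σz)² = 6680 − 6400 = 280
r = 160 / √(310 × 280) = 160 / 294.6184 ≈ 0.543

0.543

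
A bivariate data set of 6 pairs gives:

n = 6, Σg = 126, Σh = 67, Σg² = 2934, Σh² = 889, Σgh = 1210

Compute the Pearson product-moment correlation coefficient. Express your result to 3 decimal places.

r = (nΣgh − ΣgΣh) / √[(nΣg² − (Σg)²)(nΣh² − (Σh)²)]
Numerator: 6×1210 − 126×67 = -1182
Denominator: √[(17604 − 15876)(5334 − 4489)] = √[1728 × 845] = 1208.3708
r = -1182 / 1208.3708 ≈ -0.978

-0.978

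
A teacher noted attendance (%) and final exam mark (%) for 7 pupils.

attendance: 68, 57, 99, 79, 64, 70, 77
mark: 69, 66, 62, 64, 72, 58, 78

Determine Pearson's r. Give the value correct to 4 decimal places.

-0.2147

n = 7, Σx = 514, Σy = 469, Σx² = 38840, Σy² = 31689, Σxy = 34322
nΣxy − ΣxΣy = 240254 − 241066 = -812
nΣx² − (Σx)² = 271880 − 264196 = 7684; nΣy² − (Σy)² = 221823 − 219961 = 1862
r = -812 / √(7684 × 1862) = -812 / 3782.5399 ≈ -0.2147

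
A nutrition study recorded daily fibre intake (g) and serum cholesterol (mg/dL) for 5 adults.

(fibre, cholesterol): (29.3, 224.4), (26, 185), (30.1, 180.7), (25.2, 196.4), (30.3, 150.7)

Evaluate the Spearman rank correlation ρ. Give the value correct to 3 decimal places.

-0.700

Rank fibre: 3, 2, 4, 1, 5
Rank cholesterol: 5, 3, 2, 4, 1
d = rank(fibre) − rank(cholesterol): -2, -1, 2, -3, 4; Σd² = 34
ρ = 1 − 6Σd² / [n(n²−1)] = 1 − 6×34 / (5×24) = 1 − 204/120 ≈ -0.700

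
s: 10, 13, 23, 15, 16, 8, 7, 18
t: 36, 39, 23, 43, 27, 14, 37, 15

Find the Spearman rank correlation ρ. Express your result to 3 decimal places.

-0.214

Rank s: 3, 4, 8, 5, 6, 2, 1, 7
Rank t: 5, 7, 3, 8, 4, 1, 6, 2
d = rank(s) − rank(t): -2, -3, 5, -3, 2, 1, -5, 5; Σd² = 102
ρ = 1 − 6Σd² / [n(n²−1)] = 1 − 6×102 / (8×63) = 1 − 612/504 ≈ -0.214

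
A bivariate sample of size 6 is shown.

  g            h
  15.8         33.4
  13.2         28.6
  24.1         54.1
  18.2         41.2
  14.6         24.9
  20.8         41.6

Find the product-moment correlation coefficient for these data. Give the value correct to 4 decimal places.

n = 6, Σg = 106.7, Σh = 223.8, Σg² = 1981.73, Σh² = 8908.34, Σgh = 4187.71
nΣgh − ΣgΣh = 25126.26 − 23879.46 = 1246.8
nΣg² − (Σg)² = 11890.38 − 11384.89 = 505.49; nΣh² − (Σh)² = 53450.04 − 50086.44 = 3363.6
r = 1246.8 / √(505.49 × 3363.6) = 1246.8 / 1303.9425 ≈ 0.9562

0.9562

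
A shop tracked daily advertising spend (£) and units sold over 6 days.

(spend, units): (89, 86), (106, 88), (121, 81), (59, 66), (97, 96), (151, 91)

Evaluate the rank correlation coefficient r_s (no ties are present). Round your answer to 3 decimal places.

0.429

Rank spend: 2, 4, 5, 1, 3, 6
Rank units: 3, 4, 2, 1, 6, 5
d = rank(spend) − rank(units): -1, 0, 3, 0, -3, 1; Σd² = 20
ρ = 1 − 6Σd² / [n(n²−1)] = 1 − 6×20 / (6×35) = 1 − 120/210 ≈ 0.429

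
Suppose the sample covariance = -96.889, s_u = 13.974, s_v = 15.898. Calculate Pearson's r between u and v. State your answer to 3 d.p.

-0.436

r = Cov(u,v) / (s_u · s_v) = -96.889 / (13.974 × 15.898)
  = -96.889 / 222.1587 ≈ -0.436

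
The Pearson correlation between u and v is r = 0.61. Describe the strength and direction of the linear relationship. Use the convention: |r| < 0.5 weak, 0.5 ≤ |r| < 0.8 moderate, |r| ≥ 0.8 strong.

r = 0.61 > 0 so the relationship is positive.
|r| = 0.61, which falls in the moderate range.

moderate positive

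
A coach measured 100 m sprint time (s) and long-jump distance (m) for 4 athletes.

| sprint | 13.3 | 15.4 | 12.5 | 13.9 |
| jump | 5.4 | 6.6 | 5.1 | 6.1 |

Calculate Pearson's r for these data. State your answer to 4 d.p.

n = 4, Σx = 55.1, Σy = 23.2, Σx² = 763.51, Σy² = 135.94, Σxy = 322
nΣxy − ΣxΣy = 1288 − 1278.32 = 9.68
nΣx² − (Σx)² = 3054.04 − 3036.01 = 18.03; nΣy² − (Σy)² = 543.76 − 538.24 = 5.52
r = 9.68 / √(18.03 × 5.52) = 9.68 / 9.9763 ≈ 0.9703

0.9703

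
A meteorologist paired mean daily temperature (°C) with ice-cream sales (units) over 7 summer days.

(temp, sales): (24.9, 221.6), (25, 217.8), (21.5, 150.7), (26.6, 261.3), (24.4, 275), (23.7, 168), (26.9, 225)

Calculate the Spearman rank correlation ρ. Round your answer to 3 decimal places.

0.571

Rank temp: 4, 5, 1, 6, 3, 2, 7
Rank sales: 4, 3, 1, 6, 7, 2, 5
d = rank(temp) − rank(sales): 0, 2, 0, 0, -4, 0, 2; Σd² = 24
ρ = 1 − 6Σd² / [n(n²−1)] = 1 − 6×24 / (7×48) = 1 − 144/336 ≈ 0.571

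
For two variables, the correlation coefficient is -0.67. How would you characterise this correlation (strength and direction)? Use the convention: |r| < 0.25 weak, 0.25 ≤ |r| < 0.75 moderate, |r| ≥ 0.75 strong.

r = -0.67 < 0 so the relationship is negative.
|r| = 0.67, which falls in the moderate range.

moderate negative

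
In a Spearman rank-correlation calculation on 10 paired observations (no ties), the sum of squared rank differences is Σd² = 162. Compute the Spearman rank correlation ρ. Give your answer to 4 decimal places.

0.0182

ρ = 1 − 6Σd² / [n(n²−1)] = 1 − 6×162 / (10×99)
  = 1 − 972/990 = 1 − 0.98182 ≈ 0.0182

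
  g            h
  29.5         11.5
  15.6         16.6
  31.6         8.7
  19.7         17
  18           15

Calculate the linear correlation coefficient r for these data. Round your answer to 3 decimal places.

n = 5, Σg = 114.4, Σh = 68.8, Σg² = 2824.26, Σh² = 997.5, Σgh = 1478.03
nΣgh − ΣgΣh = 7390.15 − 7870.72 = -480.57
nΣg² − (Σg)² = 14121.3 − 13087.36 = 1033.94; nΣh² − (Σh)² = 4987.5 − 4733.44 = 254.06
r = -480.57 / √(1033.94 × 254.06) = -480.57 / 512.5259 ≈ -0.938

-0.938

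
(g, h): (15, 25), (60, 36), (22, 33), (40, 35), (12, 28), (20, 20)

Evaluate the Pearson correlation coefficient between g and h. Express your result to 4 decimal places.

0.7117

n = 6, Σg = 169, Σh = 177, Σg² = 6453, Σh² = 5419, Σgh = 5397
nΣgh − ΣgΣh = 32382 − 29913 = 2469
nΣg² − (Σg)² = 38718 − 28561 = 10157; nΣh² − (Σh)² = 32514 − 31329 = 1185
r = 2469 / √(10157 × 1185) = 2469 / 3469.3004 ≈ 0.7117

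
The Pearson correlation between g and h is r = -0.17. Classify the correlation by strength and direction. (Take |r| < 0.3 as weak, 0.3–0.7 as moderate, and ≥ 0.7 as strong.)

r = -0.17 < 0 so the relationship is negative.
|r| = 0.17, which falls in the weak range.

weak negative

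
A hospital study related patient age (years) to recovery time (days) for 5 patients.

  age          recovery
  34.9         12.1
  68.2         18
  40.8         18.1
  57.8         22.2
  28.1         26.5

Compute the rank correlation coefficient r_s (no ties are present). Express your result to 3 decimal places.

Rank age: 2, 5, 3, 4, 1
Rank recovery: 1, 2, 3, 4, 5
d = rank(age) − rank(recovery): 1, 3, 0, 0, -4; Σd² = 26
ρ = 1 − 6Σd² / [n(n²−1)] = 1 − 6×26 / (5×24) = 1 − 156/120 ≈ -0.300

-0.300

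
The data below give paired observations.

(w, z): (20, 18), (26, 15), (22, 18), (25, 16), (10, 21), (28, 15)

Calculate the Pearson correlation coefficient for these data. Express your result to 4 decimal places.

-0.9730

n = 6, Σw = 131, Σz = 103, Σw² = 3069, Σz² = 1795, Σwz = 2176
nΣwz − ΣwΣz = 13056 − 13493 = -437
nΣw² − (Σw)² = 18414 − 17161 = 1253; nΣz² − (Σz)² = 10770 − 10609 = 161
r = -437 / √(1253 × 161) = -437 / 449.1470 ≈ -0.9730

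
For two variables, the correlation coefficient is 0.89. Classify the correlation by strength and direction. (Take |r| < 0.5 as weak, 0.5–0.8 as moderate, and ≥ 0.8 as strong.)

strong positive

r = 0.89 > 0 so the relationship is positive.
|r| = 0.89, which falls in the strong range.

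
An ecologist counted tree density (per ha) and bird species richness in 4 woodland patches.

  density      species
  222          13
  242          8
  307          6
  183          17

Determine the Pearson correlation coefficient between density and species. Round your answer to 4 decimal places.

-0.9312

n = 4, Σx = 954, Σy = 44, Σx² = 235586, Σy² = 558, Σxy = 9775
nΣxy − ΣxΣy = 39100 − 41976 = -2876
nΣx² − (Σx)² = 942344 − 910116 = 32228; nΣy² − (Σy)² = 2232 − 1936 = 296
r = -2876 / √(32228 × 296) = -2876 / 3088.6062 ≈ -0.9312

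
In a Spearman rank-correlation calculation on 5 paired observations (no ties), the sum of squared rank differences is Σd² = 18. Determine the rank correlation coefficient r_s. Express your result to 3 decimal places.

0.100

ρ = 1 − 6Σd² / [n(n²−1)] = 1 − 6×18 / (5×24)
  = 1 − 108/120 = 1 − 0.9000 ≈ 0.100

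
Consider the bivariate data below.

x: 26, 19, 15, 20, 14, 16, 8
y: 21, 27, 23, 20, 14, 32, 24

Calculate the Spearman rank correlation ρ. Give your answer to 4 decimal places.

-0.0714

Rank x: 7, 5, 3, 6, 2, 4, 1
Rank y: 3, 6, 4, 2, 1, 7, 5
d = rank(x) − rank(y): 4, -1, -1, 4, 1, -3, -4; Σd² = 60
ρ = 1 − 6Σd² / [n(n²−1)] = 1 − 6×60 / (7×48) = 1 − 360/336 ≈ -0.0714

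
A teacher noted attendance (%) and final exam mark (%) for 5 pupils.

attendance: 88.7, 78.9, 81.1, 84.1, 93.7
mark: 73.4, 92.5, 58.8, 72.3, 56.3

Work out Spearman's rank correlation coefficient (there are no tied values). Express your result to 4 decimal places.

-0.6000

Rank attendance: 4, 1, 2, 3, 5
Rank mark: 4, 5, 2, 3, 1
d = rank(attendance) − rank(mark): 0, -4, 0, 0, 4; Σd² = 32
ρ = 1 − 6Σd² / [n(n²−1)] = 1 − 6×32 / (5×24) = 1 − 192/120 ≈ -0.6000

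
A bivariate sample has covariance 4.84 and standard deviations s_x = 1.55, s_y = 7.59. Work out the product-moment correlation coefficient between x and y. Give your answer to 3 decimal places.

r = Cov(x,y) / (s_x · s_y) = 4.84 / (1.55 × 7.59)
  = 4.84 / 11.7645 ≈ 0.411

0.411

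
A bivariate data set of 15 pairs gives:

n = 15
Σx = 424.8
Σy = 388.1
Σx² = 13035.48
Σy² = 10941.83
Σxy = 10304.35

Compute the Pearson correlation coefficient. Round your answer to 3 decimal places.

-0.722

r = (nΣxy − ΣxΣy) / √[(nΣx² − (Σx)²)(nΣy² − (Σy)²)]
Numerator: 15×10304.35 − 424.8×388.1 = -10299.63
Denominator: √[(195532.2 − 180455.04)(164127.45 − 150621.61)] = √[15077.16 × 13505.84] = 14269.8882
r = -10299.63 / 14269.8882 ≈ -0.722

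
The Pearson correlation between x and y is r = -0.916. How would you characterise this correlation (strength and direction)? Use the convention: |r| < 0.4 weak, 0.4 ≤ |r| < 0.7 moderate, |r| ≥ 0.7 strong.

strong negative

r = -0.916 < 0 so the relationship is negative.
|r| = 0.916, which falls in the strong range.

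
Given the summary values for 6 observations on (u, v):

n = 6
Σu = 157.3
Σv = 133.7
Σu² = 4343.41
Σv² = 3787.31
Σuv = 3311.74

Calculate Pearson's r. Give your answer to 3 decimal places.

r = (nΣuv − ΣuΣv) / √[(nΣu² − (Σu)²)(nΣv² − (Σv)²)]
Numerator: 6×3311.74 − 157.3×133.7 = -1160.57
Denominator: √[(26060.46 − 24743.29)(22723.86 − 17875.69)] = √[1317.17 × 4848.17] = 2527.0267
r = -1160.57 / 2527.0267 ≈ -0.459

-0.459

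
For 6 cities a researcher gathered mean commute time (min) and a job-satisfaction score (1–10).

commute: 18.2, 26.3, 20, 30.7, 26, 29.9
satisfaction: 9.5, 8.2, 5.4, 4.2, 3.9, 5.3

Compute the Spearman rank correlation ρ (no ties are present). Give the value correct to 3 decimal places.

-0.543

Rank commute: 1, 4, 2, 6, 3, 5
Rank satisfaction: 6, 5, 4, 2, 1, 3
d = rank(commute) − rank(satisfaction): -5, -1, -2, 4, 2, 2; Σd² = 54
ρ = 1 − 6Σd² / [n(n²−1)] = 1 − 6×54 / (6×35) = 1 − 324/210 ≈ -0.543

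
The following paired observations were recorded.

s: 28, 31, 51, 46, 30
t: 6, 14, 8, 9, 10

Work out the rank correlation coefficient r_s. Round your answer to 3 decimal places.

Rank s: 1, 3, 5, 4, 2
Rank t: 1, 5, 2, 3, 4
d = rank(s) − rank(t): 0, -2, 3, 1, -2; Σd² = 18
ρ = 1 − 6Σd² / [n(n²−1)] = 1 − 6×18 / (5×24) = 1 − 108/120 ≈ 0.100

0.100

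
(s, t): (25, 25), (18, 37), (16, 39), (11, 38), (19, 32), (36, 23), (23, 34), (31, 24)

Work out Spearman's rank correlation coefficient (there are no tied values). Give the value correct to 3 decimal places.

-0.952

Rank s: 6, 3, 2, 1, 4, 8, 5, 7
Rank t: 3, 6, 8, 7, 4, 1, 5, 2
d = rank(s) − rank(t): 3, -3, -6, -6, 0, 7, 0, 5; Σd² = 164
ρ = 1 − 6Σd² / [n(n²−1)] = 1 − 6×164 / (8×63) = 1 − 984/504 ≈ -0.952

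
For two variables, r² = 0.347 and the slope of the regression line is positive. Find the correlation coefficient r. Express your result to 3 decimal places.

0.589

|r| = √0.347 = 0.589
The association is positive, so r = 0.589.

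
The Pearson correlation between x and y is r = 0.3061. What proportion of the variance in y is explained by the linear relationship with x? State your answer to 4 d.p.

0.0937

r² = (0.3061)² = 0.0937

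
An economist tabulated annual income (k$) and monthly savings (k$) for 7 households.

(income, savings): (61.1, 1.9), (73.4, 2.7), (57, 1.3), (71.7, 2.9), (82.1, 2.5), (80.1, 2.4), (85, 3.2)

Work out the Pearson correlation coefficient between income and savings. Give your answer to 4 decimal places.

0.8240

n = 7, Σx = 510.4, Σy = 16.9, Σx² = 37892.08, Σy² = 43.25, Σxy = 1265.79
nΣxy − ΣxΣy = 8860.53 − 8625.76 = 234.77
nΣx² − (Σx)² = 265244.56 − 260508.16 = 4736.4; nΣy² − (Σy)² = 302.75 − 285.61 = 17.14
r = 234.77 / √(4736.4 × 17.14) = 234.77 / 284.9244 ≈ 0.8240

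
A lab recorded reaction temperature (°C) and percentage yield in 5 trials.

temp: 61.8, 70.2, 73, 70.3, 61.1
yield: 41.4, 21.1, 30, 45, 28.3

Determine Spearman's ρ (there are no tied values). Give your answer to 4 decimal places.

Rank temp: 2, 3, 5, 4, 1
Rank yield: 4, 1, 3, 5, 2
d = rank(temp) − rank(yield): -2, 2, 2, -1, -1; Σd² = 14
ρ = 1 − 6Σd² / [n(n²−1)] = 1 − 6×14 / (5×24) = 1 − 84/120 ≈ 0.3000

0.3000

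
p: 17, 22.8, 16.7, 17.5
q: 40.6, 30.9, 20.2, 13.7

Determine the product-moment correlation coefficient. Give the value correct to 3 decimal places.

0.213

n = 4, Σp = 74, Σq = 105.4, Σp² = 1393.98, Σq² = 3198.9, Σpq = 1971.81
nΣpq − ΣpΣq = 7887.24 − 7799.6 = 87.64
nΣp² − (Σp)² = 5575.92 − 5476 = 99.92; nΣq² − (Σq)² = 12795.6 − 11109.16 = 1686.44
r = 87.64 / √(99.92 × 1686.44) = 87.64 / 410.4986 ≈ 0.213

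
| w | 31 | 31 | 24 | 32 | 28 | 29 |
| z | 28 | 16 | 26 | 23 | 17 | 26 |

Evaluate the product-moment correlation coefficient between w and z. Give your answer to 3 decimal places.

-0.172

n = 6, Σw = 175, Σz = 136, Σw² = 5147, Σz² = 3210, Σwz = 3954
nΣwz − ΣwΣz = 23724 − 23800 = -76
nΣw² − (Σw)² = 30882 − 30625 = 257; nΣz² − (Σz)² = 19260 − 18496 = 764
r = -76 / √(257 × 764) = -76 / 443.1117 ≈ -0.172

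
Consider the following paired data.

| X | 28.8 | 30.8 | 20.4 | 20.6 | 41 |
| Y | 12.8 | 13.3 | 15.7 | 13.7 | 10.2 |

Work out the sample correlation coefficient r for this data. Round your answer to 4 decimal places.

-0.9158

n = 5, ΣX = 141.6, ΣY = 65.7, ΣX² = 4299.6, ΣY² = 878.95, ΣXY = 1798.98
nΣXY − ΣXΣY = 8994.9 − 9303.12 = -308.22
nΣX² − (ΣX)² = 21498 − 20050.56 = 1447.44; nΣY² − (ΣY)² = 4394.75 − 4316.49 = 78.26
r = -308.22 / √(1447.44 × 78.26) = -308.22 / 336.5660 ≈ -0.9158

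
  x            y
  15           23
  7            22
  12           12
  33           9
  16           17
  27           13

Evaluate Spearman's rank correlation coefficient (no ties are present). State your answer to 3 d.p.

Rank x: 3, 1, 2, 6, 4, 5
Rank y: 6, 5, 2, 1, 4, 3
d = rank(x) − rank(y): -3, -4, 0, 5, 0, 2; Σd² = 54
ρ = 1 − 6Σd² / [n(n²−1)] = 1 − 6×54 / (6×35) = 1 − 324/210 ≈ -0.543

-0.543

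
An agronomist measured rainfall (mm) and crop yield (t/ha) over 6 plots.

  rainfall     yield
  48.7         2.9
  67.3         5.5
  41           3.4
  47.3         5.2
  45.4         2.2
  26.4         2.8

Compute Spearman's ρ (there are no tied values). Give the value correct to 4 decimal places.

0.6000

Rank rainfall: 5, 6, 2, 4, 3, 1
Rank yield: 3, 6, 4, 5, 1, 2
d = rank(rainfall) − rank(yield): 2, 0, -2, -1, 2, -1; Σd² = 14
ρ = 1 − 6Σd² / [n(n²−1)] = 1 − 6×14 / (6×35) = 1 − 84/210 ≈ 0.6000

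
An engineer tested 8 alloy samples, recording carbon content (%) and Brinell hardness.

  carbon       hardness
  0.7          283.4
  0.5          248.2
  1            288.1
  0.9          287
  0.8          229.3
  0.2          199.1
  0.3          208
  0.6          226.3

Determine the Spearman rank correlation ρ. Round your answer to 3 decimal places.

Rank carbon: 5, 3, 8, 7, 6, 1, 2, 4
Rank hardness: 6, 5, 8, 7, 4, 1, 2, 3
d = rank(carbon) − rank(hardness): -1, -2, 0, 0, 2, 0, 0, 1; Σd² = 10
ρ = 1 − 6Σd² / [n(n²−1)] = 1 − 6×10 / (8×63) = 1 − 60/504 ≈ 0.881

0.881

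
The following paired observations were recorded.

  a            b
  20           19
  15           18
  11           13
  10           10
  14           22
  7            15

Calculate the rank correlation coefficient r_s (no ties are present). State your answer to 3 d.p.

0.657

Rank a: 6, 5, 3, 2, 4, 1
Rank b: 5, 4, 2, 1, 6, 3
d = rank(a) − rank(b): 1, 1, 1, 1, -2, -2; Σd² = 12
ρ = 1 − 6Σd² / [n(n²−1)] = 1 − 6×12 / (6×35) = 1 − 72/210 ≈ 0.657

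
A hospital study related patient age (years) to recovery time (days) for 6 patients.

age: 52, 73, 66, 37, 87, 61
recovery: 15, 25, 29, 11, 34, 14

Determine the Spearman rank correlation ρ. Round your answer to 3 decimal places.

Rank age: 2, 5, 4, 1, 6, 3
Rank recovery: 3, 4, 5, 1, 6, 2
d = rank(age) − rank(recovery): -1, 1, -1, 0, 0, 1; Σd² = 4
ρ = 1 − 6Σd² / [n(n²−1)] = 1 − 6×4 / (6×35) = 1 − 24/210 ≈ 0.886

0.886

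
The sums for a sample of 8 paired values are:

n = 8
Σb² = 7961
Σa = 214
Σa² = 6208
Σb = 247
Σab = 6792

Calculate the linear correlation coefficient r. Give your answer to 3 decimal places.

0.459

r = (nΣab − ΣaΣb) / √[(nΣa² − (Σa)²)(nΣb² − (Σb)²)]
Numerator: 8×6792 − 214×247 = 1478
Denominator: √[(49664 − 45796)(63688 − 61009)] = √[3868 × 2679] = 3219.0638
r = 1478 / 3219.0638 ≈ 0.459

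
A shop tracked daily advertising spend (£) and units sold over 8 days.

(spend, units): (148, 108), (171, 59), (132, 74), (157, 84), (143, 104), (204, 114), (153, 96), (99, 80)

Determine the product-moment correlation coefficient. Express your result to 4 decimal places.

n = 8, Σx = 1207, Σy = 719, Σx² = 188493, Σy² = 67105, Σxy = 109765
nΣxy − ΣxΣy = 878120 − 867833 = 10287
nΣx² − (Σx)² = 1507944 − 1456849 = 51095; nΣy² − (Σy)² = 536840 − 516961 = 19879
r = 10287 / √(51095 × 19879) = 10287 / 31870.3233 ≈ 0.3228

0.3228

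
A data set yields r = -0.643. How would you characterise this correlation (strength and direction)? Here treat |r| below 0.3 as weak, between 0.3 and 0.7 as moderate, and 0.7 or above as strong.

r = -0.643 < 0 so the relationship is negative.
|r| = 0.643, which falls in the moderate range.

moderate negative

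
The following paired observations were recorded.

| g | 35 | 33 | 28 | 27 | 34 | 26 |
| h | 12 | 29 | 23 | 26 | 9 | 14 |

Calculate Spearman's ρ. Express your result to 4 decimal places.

Rank g: 6, 4, 3, 2, 5, 1
Rank h: 2, 6, 4, 5, 1, 3
d = rank(g) − rank(h): 4, -2, -1, -3, 4, -2; Σd² = 50
ρ = 1 − 6Σd² / [n(n²−1)] = 1 − 6×50 / (6×35) = 1 − 300/210 ≈ -0.4286

-0.4286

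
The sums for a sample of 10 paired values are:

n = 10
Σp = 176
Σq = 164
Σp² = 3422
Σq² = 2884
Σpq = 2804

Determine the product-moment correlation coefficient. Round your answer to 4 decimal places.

-0.3281

r = (nΣpq − ΣpΣq) / √[(nΣp² − (Σp)²)(nΣq² − (Σq)²)]
Numerator: 10×2804 − 176×164 = -824
Denominator: √[(34220 − 30976)(28840 − 26896)] = √[3244 × 1944] = 2511.2419
r = -824 / 2511.2419 ≈ -0.3281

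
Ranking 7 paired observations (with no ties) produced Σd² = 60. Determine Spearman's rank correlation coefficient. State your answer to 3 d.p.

-0.071

ρ = 1 − 6Σd² / [n(n²−1)] = 1 − 6×60 / (7×48)
  = 1 − 360/336 = 1 − 1.0714 ≈ -0.071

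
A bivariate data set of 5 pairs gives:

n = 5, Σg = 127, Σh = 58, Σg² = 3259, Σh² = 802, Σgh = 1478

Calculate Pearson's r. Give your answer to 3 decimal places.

r = (nΣgh − ΣgΣh) / √[(nΣg² − (Σg)²)(nΣh² − (Σh)²)]
Numerator: 5×1478 − 127×58 = 24
Denominator: √[(16295 − 16129)(4010 − 3364)] = √[166 × 646] = 327.4691
r = 24 / 327.4691 ≈ 0.073

0.073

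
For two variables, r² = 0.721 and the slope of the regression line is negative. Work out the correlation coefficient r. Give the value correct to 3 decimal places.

-0.849

|r| = √0.721 = 0.849
The association is negative, so r = −0.849.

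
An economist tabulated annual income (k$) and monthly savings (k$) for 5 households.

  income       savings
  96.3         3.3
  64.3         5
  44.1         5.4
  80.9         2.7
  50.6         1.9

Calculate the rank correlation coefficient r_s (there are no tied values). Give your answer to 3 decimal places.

Rank income: 5, 3, 1, 4, 2
Rank savings: 3, 4, 5, 2, 1
d = rank(income) − rank(savings): 2, -1, -4, 2, 1; Σd² = 26
ρ = 1 − 6Σd² / [n(n²−1)] = 1 − 6×26 / (5×24) = 1 − 156/120 ≈ -0.300

-0.300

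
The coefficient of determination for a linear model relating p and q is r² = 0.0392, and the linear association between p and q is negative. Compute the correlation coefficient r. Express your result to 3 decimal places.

|r| = √0.0392 = 0.198
The association is negative, so r = −0.198.

-0.198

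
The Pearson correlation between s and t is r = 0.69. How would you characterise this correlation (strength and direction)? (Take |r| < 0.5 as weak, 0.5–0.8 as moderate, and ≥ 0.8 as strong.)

moderate positive

r = 0.69 > 0 so the relationship is positive.
|r| = 0.69, which falls in the moderate range.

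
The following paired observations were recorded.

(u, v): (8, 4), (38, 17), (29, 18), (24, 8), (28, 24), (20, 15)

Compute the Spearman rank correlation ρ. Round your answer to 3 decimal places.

0.714

Rank u: 1, 6, 5, 3, 4, 2
Rank v: 1, 4, 5, 2, 6, 3
d = rank(u) − rank(v): 0, 2, 0, 1, -2, -1; Σd² = 10
ρ = 1 − 6Σd² / [n(n²−1)] = 1 − 6×10 / (6×35) = 1 − 60/210 ≈ 0.714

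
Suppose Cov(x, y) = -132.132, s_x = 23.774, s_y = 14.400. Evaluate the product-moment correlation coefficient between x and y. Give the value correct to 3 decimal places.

-0.386

r = Cov(x,y) / (s_x · s_y) = -132.132 / (23.774 × 14.400)
  = -132.132 / 342.3456 ≈ -0.386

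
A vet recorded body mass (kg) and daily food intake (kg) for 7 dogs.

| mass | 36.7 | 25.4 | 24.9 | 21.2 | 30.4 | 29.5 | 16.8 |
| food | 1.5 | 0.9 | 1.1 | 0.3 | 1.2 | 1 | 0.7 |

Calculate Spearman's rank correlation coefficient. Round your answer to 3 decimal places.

Rank mass: 7, 4, 3, 2, 6, 5, 1
Rank food: 7, 3, 5, 1, 6, 4, 2
d = rank(mass) − rank(food): 0, 1, -2, 1, 0, 1, -1; Σd² = 8
ρ = 1 − 6Σd² / [n(n²−1)] = 1 − 6×8 / (7×48) = 1 − 48/336 ≈ 0.857

0.857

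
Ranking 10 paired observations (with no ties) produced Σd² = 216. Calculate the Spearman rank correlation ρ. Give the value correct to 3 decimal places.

ρ = 1 − 6Σd² / [n(n²−1)] = 1 − 6×216 / (10×99)
  = 1 − 1296/990 = 1 − 1.3091 ≈ -0.309

-0.309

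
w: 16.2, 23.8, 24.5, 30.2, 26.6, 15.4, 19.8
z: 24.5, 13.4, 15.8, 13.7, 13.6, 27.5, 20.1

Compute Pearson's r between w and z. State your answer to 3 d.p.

n = 7, Σw = 156.5, Σz = 128.6, Σw² = 3677.93, Σz² = 2562.36, Σwz = 2699.9
nΣwz − ΣwΣz = 18899.3 − 20125.9 = -1226.6
nΣw² − (Σw)² = 25745.51 − 24492.25 = 1253.26; nΣz² − (Σz)² = 17936.52 − 16537.96 = 1398.56
r = -1226.6 / √(1253.26 × 1398.56) = -1226.6 / 1323.9182 ≈ -0.926

-0.926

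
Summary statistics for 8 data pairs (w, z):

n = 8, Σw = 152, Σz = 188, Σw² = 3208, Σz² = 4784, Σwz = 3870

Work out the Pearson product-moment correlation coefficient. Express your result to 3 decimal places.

r = (nΣwz − ΣwΣz) / √[(nΣw² − (Σw)²)(nΣz² − (Σz)²)]
Numerator: 8×3870 − 152×188 = 2384
Denominator: √[(25664 − 23104)(38272 − 35344)] = √[2560 × 2928] = 2737.8240
r = 2384 / 2737.8240 ≈ 0.871

0.871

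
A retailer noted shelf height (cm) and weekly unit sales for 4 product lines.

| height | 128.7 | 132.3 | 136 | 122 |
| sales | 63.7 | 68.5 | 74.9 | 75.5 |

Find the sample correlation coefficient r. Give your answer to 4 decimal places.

n = 4, Σx = 519, Σy = 282.6, Σx² = 67446.98, Σy² = 20060.2, Σxy = 36658.14
nΣxy − ΣxΣy = 146632.56 − 146669.4 = -36.84
nΣx² − (Σx)² = 269787.92 − 269361 = 426.92; nΣy² − (Σy)² = 80240.8 − 79862.76 = 378.04
r = -36.84 / √(426.92 × 378.04) = -36.84 / 401.7373 ≈ -0.0917

-0.0917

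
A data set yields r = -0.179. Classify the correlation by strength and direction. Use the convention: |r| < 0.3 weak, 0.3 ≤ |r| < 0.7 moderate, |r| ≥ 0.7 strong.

r = -0.179 < 0 so the relationship is negative.
|r| = 0.179, which falls in the weak range.

weak negative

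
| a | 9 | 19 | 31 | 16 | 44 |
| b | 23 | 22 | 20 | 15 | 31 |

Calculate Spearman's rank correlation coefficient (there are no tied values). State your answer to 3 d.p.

0.300

Rank a: 1, 3, 4, 2, 5
Rank b: 4, 3, 2, 1, 5
d = rank(a) − rank(b): -3, 0, 2, 1, 0; Σd² = 14
ρ = 1 − 6Σd² / [n(n²−1)] = 1 − 6×14 / (5×24) = 1 − 84/120 ≈ 0.300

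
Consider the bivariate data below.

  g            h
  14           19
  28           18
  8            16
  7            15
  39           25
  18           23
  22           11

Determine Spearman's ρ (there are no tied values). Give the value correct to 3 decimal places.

0.464

Rank g: 3, 6, 2, 1, 7, 4, 5
Rank h: 5, 4, 3, 2, 7, 6, 1
d = rank(g) − rank(h): -2, 2, -1, -1, 0, -2, 4; Σd² = 30
ρ = 1 − 6Σd² / [n(n²−1)] = 1 − 6×30 / (7×48) = 1 − 180/336 ≈ 0.464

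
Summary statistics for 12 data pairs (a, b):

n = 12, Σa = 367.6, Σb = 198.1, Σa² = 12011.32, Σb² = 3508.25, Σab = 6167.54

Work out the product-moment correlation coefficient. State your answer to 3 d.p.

r = (nΣab − ΣaΣb) / √[(nΣa² − (Σa)²)(nΣb² − (Σb)²)]
Numerator: 12×6167.54 − 367.6×198.1 = 1188.92
Denominator: √[(144135.84 − 135129.76)(42099 − 39243.61)] = √[9006.08 × 2855.39] = 5071.0818
r = 1188.92 / 5071.0818 ≈ 0.234

0.234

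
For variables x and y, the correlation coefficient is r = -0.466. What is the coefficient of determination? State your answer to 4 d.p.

r² = (-0.466)² = 0.2172

0.2172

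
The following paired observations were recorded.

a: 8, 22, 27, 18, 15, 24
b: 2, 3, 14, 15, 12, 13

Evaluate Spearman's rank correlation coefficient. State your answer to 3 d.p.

Rank a: 1, 4, 6, 3, 2, 5
Rank b: 1, 2, 5, 6, 3, 4
d = rank(a) − rank(b): 0, 2, 1, -3, -1, 1; Σd² = 16
ρ = 1 − 6Σd² / [n(n²−1)] = 1 − 6×16 / (6×35) = 1 − 96/210 ≈ 0.543

0.543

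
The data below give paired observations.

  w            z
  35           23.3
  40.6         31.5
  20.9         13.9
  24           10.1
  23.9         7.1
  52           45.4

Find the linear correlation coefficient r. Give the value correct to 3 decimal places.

0.972

n = 6, Σw = 196.4, Σz = 131.3, Σw² = 7161.38, Σz² = 3941.93, Σwz = 5157.8
nΣwz − ΣwΣz = 30946.8 − 25787.32 = 5159.48
nΣw² − (Σw)² = 42968.28 − 38572.96 = 4395.32; nΣz² − (Σz)² = 23651.58 − 17239.69 = 6411.89
r = 5159.48 / √(4395.32 × 6411.89) = 5159.48 / 5308.7012 ≈ 0.972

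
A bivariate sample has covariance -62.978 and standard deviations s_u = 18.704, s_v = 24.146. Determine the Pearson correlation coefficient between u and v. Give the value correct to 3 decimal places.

r = Cov(u,v) / (s_u · s_v) = -62.978 / (18.704 × 24.146)
  = -62.978 / 451.6268 ≈ -0.139

-0.139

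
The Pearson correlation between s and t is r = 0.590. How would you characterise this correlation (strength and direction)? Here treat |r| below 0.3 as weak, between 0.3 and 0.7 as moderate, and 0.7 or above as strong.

moderate positive

r = 0.590 > 0 so the relationship is positive.
|r| = 0.590, which falls in the moderate range.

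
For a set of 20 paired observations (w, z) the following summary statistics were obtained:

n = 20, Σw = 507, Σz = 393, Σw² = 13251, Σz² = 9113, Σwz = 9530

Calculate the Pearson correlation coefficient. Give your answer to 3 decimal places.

r = (nΣwz − ΣwΣz) / √[(nΣw² − (Σw)²)(nΣz² − (Σz)²)]
Numerator: 20×9530 − 507×393 = -8651
Denominator: √[(265020 − 257049)(182260 − 154449)] = √[7971 × 27811] = 14888.9718
r = -8651 / 14888.9718 ≈ -0.581

-0.581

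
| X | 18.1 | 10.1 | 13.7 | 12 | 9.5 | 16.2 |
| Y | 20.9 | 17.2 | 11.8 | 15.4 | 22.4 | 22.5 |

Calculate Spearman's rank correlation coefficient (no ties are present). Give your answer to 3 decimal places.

0.086

Rank X: 6, 2, 4, 3, 1, 5
Rank Y: 4, 3, 1, 2, 5, 6
d = rank(X) − rank(Y): 2, -1, 3, 1, -4, -1; Σd² = 32
ρ = 1 − 6Σd² / [n(n²−1)] = 1 − 6×32 / (6×35) = 1 − 192/210 ≈ 0.086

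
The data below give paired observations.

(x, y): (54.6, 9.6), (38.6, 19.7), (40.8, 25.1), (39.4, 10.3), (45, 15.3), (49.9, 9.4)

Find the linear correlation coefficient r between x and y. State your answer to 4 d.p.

n = 6, Σx = 268.3, Σy = 89.4, Σx² = 12203.13, Σy² = 1538.8, Σxy = 3872.04
nΣxy − ΣxΣy = 23232.24 − 23986.02 = -753.78
nΣx² − (Σx)² = 73218.78 − 71984.89 = 1233.89; nΣy² − (Σy)² = 9232.8 − 7992.36 = 1240.44
r = -753.78 / √(1233.89 × 1240.44) = -753.78 / 1237.1607 ≈ -0.6093

-0.6093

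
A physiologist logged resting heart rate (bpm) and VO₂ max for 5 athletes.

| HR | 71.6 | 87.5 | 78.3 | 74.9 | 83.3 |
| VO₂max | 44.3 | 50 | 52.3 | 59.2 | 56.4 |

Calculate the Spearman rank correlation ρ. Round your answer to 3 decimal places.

0.100

Rank HR: 1, 5, 3, 2, 4
Rank VO₂max: 1, 2, 3, 5, 4
d = rank(HR) − rank(VO₂max): 0, 3, 0, -3, 0; Σd² = 18
ρ = 1 − 6Σd² / [n(n²−1)] = 1 − 6×18 / (5×24) = 1 − 108/120 ≈ 0.100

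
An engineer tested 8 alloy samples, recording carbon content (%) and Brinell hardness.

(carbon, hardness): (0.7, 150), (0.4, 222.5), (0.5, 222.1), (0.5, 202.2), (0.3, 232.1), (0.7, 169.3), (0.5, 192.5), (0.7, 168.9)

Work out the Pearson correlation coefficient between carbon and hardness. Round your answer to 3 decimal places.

n = 8, Σx = 4.3, Σy = 1559.6, Σx² = 2.47, Σy² = 310335.86, Σxy = 808.77
nΣxy − ΣxΣy = 6470.16 − 6706.28 = -236.12
nΣx² − (Σx)² = 19.76 − 18.49 = 1.27; nΣy² − (Σy)² = 2482686.88 − 2432352.16 = 50334.72
r = -236.12 / √(1.27 × 50334.72) = -236.12 / 252.8341 ≈ -0.934

-0.934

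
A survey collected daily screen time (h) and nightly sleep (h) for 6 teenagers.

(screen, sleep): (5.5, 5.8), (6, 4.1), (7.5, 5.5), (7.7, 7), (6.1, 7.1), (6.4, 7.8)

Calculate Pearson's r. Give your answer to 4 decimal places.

0.2007

n = 6, Σx = 39.2, Σy = 37.3, Σx² = 259.96, Σy² = 240.95, Σxy = 244.88
nΣxy − ΣxΣy = 1469.28 − 1462.16 = 7.12
nΣx² − (Σx)² = 1559.76 − 1536.64 = 23.12; nΣy² − (Σy)² = 1445.7 − 1391.29 = 54.41
r = 7.12 / √(23.12 × 54.41) = 7.12 / 35.4677 ≈ 0.2007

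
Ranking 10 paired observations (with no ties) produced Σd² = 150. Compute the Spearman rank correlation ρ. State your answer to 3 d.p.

0.091

ρ = 1 − 6Σd² / [n(n²−1)] = 1 − 6×150 / (10×99)
  = 1 − 900/990 = 1 − 0.9091 ≈ 0.091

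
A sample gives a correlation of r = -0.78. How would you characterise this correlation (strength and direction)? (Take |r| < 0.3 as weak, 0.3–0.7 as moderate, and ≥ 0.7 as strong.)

strong negative

r = -0.78 < 0 so the relationship is negative.
|r| = 0.78, which falls in the strong range.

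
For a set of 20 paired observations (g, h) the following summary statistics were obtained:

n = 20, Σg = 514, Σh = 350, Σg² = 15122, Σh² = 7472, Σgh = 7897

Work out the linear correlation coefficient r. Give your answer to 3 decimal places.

r = (nΣgh − ΣgΣh) / √[(nΣg² − (Σg)²)(nΣh² − (Σh)²)]
Numerator: 20×7897 − 514×350 = -21960
Denominator: √[(302440 − 264196)(149440 − 122500)] = √[38244 × 26940] = 32098.1831
r = -21960 / 32098.1831 ≈ -0.684

-0.684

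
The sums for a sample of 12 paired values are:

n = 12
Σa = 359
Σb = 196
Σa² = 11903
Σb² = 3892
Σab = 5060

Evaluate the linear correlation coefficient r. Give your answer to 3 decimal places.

-0.897

r = (nΣab − ΣaΣb) / √[(nΣa² − (Σa)²)(nΣb² − (Σb)²)]
Numerator: 12×5060 − 359×196 = -9644
Denominator: √[(142836 − 128881)(46704 − 38416)] = √[13955 × 8288] = 10754.4893
r = -9644 / 10754.4893 ≈ -0.897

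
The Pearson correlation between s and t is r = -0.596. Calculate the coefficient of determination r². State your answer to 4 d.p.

r² = (-0.596)² = 0.3552

0.3552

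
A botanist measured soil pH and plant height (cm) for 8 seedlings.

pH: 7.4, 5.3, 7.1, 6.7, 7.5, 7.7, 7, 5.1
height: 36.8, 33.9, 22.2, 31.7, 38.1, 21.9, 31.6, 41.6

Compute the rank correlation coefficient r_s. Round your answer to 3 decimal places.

-0.405

Rank pH: 6, 2, 5, 3, 7, 8, 4, 1
Rank height: 6, 5, 2, 4, 7, 1, 3, 8
d = rank(pH) − rank(height): 0, -3, 3, -1, 0, 7, 1, -7; Σd² = 118
ρ = 1 − 6Σd² / [n(n²−1)] = 1 − 6×118 / (8×63) = 1 − 708/504 ≈ -0.405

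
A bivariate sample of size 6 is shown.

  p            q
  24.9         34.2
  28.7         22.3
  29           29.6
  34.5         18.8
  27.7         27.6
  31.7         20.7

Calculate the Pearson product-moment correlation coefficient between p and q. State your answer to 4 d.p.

n = 6, Σp = 176.5, Σq = 153.2, Σp² = 5247.13, Σq² = 4086.78, Σpq = 4419.3
nΣpq − ΣpΣq = 26515.8 − 27039.8 = -524
nΣp² − (Σp)² = 31482.78 − 31152.25 = 330.53; nΣq² − (Σq)² = 24520.68 − 23470.24 = 1050.44
r = -524 / √(330.53 × 1050.44) = -524 / 589.2384 ≈ -0.8893

-0.8893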